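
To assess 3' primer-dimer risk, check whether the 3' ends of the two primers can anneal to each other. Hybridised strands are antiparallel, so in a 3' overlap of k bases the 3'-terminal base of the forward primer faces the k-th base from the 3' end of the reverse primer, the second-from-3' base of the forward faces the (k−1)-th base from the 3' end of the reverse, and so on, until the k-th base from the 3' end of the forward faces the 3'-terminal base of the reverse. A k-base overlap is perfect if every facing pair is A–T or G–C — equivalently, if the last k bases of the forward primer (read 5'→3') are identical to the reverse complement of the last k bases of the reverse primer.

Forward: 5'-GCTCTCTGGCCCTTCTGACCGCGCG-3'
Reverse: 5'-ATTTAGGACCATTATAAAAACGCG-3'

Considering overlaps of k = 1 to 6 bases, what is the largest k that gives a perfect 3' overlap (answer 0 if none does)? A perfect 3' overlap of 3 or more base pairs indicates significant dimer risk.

Last 6 bases (5'→3') — forward …CGCGCG, reverse …AACGCG.
Reverse complement of the reverse primer's last 6 bases: CGCGTT; its first k bases are the reverse complement of the reverse primer's last k bases, so a perfect k-base overlap needs the forward primer's last k bases to equal them.
Comparing (forward last k vs required): k=1: G vs C ✗; k=2: CG vs CG ✓; k=3: GCG vs CGC ✗; k=4: CGCG vs CGCG ✓; k=5: GCGCG vs CGCGT ✗; k=6: CGCGCG vs CGCGTT ✗.
Perfect overlaps at k = 2, 4; the largest is 4.

Longest perfect overlap: 4 complementary base pairs; significant dimer risk (threshold 3).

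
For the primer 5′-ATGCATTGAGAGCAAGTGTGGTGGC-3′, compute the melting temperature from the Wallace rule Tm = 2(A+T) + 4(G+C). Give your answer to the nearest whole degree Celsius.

Base counts: A=6, T=6, G=10, C=3 (length 25).
Tm = 2·(6+6) + 4·(10+3) = 2·12 + 4·13 = 24 + 52 = 76°C.

76°C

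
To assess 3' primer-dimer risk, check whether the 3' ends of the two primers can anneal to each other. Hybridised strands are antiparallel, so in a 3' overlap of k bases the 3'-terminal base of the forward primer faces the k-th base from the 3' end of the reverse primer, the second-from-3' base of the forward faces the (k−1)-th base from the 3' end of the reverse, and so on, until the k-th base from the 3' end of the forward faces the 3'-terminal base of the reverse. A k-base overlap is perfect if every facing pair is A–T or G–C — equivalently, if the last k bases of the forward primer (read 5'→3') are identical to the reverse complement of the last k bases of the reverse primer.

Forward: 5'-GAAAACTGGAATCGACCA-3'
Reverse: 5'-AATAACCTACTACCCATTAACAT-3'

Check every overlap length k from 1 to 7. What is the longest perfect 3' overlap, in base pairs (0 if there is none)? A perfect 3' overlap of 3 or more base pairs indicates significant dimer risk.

Longest perfect overlap: 1 complementary base pair; below the dimer-risk threshold (threshold 3).

Last 7 bases (5'→3') — forward …TCGACCA, reverse …TTAACAT.
Reverse complement of the reverse primer's last 7 bases: ATGTTAA; its first k bases are the reverse complement of the reverse primer's last k bases, so a perfect k-base overlap needs the forward primer's last k bases to equal them.
Comparing (forward last k vs required): k=1: A vs A ✓; k=2: CA vs AT ✗; k=3: CCA vs ATG ✗; k=4: ACCA vs ATGT ✗; k=5: GACCA vs ATGTT ✗; k=6: CGACCA vs ATGTTA ✗; k=7: TCGACCA vs ATGTTAA ✗.
Only k = 1 is perfect, so the longest perfect 3' overlap is 1.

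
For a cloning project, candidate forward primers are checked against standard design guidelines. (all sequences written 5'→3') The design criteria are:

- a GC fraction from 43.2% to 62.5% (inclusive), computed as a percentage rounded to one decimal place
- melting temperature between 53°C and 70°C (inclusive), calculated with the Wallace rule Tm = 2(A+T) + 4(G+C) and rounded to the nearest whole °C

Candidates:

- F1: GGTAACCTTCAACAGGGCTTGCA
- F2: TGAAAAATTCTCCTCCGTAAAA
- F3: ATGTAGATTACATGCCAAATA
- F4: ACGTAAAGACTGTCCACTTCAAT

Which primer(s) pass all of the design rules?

F1 only.

F1 (23 nt, A=6 T=5 G=6 C=6): GC 12/23 = 52.2% ✓; Tm = 2·11 + 4·12 = 70°C ✓ — passes.
F2 (22 nt, A=9 T=6 G=2 C=5): GC 7/22 = 31.8%, outside 43.2–62.5% ✗; Tm = 2·15 + 4·7 = 58°C ✓ — fails.
F3 (21 nt, A=9 T=6 G=3 C=3): GC 6/21 = 28.6%, outside 43.2–62.5% ✗; Tm = 2·15 + 4·6 = 54°C ✓ — fails.
F4 (23 nt, A=8 T=6 G=3 C=6): GC 9/23 = 39.1%, outside 43.2–62.5% ✗; Tm = 2·14 + 4·9 = 64°C ✓ — fails.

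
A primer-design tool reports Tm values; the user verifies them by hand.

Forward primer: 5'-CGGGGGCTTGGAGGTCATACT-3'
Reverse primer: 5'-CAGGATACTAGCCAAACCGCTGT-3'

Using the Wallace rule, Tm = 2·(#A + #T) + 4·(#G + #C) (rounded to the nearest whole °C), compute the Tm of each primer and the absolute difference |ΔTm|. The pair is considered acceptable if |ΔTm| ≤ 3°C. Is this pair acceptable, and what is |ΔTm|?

Forward: A=3 T=5 G=9 C=4 → Tm = 2·8 + 4·13 = 68°C.
Reverse: A=7 T=4 G=5 C=7 → Tm = 2·11 + 4·12 = 70°C.
|ΔTm| = |68 − 70| = 2°C, ≤ 3°C.

|ΔTm| = 2°C; the pair is acceptable.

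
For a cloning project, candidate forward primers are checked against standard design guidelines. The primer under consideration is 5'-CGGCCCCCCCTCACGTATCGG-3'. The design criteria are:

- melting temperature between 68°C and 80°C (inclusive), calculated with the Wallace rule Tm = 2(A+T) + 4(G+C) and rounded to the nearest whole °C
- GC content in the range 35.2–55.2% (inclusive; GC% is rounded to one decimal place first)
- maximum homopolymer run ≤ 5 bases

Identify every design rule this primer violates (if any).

Base counts: A=2, T=3, G=5, C=11 (length 21).
Tm: Tm = 2·5 + 4·16 = 74°C ✓
GC content: GC 16/21 = 76.2%, outside 35.2–55.2% ✗
homopolymer run: longest run = 7, exceeds 5 ✗

Fails: GC content, homopolymer run.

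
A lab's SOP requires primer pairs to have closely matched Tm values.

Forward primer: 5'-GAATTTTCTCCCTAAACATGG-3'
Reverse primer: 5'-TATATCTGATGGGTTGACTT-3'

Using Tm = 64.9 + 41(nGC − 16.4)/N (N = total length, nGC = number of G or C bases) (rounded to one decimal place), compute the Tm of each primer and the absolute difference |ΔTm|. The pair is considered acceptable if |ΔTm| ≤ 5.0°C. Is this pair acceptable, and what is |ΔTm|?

Forward: G+C = 8, N = 21 → Tm = 64.9 + 41·(8 − 16.4)/21 = 48.5°C.
Reverse: G+C = 7, N = 20 → Tm = 64.9 + 41·(7 − 16.4)/20 = 45.6°C.
|ΔTm| = |48.5 − 45.6| = 2.9°C, ≤ 5.0°C.

|ΔTm| = 2.9°C; the pair is acceptable.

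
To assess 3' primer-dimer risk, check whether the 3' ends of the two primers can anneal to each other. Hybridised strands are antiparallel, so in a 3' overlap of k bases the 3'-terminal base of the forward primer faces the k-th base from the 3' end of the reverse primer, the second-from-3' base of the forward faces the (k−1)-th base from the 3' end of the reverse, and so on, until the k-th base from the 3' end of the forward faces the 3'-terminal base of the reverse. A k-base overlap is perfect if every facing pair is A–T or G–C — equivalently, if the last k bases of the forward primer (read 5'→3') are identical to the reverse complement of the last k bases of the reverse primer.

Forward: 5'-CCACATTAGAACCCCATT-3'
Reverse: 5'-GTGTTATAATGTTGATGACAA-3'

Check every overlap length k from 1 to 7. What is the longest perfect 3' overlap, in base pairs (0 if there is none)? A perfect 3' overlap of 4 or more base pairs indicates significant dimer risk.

Longest perfect overlap: 2 complementary base pairs; below the dimer-risk threshold (threshold 4).

Last 7 bases (5'→3') — forward …CCCCATT, reverse …ATGACAA.
Reverse complement of the reverse primer's last 7 bases: TTGTCAT; its first k bases are the reverse complement of the reverse primer's last k bases, so a perfect k-base overlap needs the forward primer's last k bases to equal them.
Comparing (forward last k vs required): k=1: T vs T ✓; k=2: TT vs TT ✓; k=3: ATT vs TTG ✗; k=4: CATT vs TTGT ✗; k=5: CCATT vs TTGTC ✗; k=6: CCCATT vs TTGTCA ✗; k=7: CCCCATT vs TTGTCAT ✗.
Perfect overlaps at k = 1, 2; the largest is 2.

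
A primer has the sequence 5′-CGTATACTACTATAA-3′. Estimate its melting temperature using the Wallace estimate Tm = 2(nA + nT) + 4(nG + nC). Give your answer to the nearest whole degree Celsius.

Base counts: A=6, T=5, G=1, C=3 (length 15).
Tm = 2·(6+5) + 4·(1+3) = 2·11 + 4·4 = 22 + 16 = 38°C.

38°C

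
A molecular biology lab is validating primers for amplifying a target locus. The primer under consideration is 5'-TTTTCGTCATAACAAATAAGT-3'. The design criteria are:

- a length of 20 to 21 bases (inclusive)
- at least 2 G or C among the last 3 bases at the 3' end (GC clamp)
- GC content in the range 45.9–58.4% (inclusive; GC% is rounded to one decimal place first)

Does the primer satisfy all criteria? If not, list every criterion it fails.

Fails: GC clamp, GC content.

Base counts: A=8, T=8, G=2, C=3 (length 21).
length: length 21 ✓
GC clamp: 3' end AGT has 1 G/C, need ≥2 ✗
GC content: GC 5/21 = 23.8%, outside 45.9–58.4% ✗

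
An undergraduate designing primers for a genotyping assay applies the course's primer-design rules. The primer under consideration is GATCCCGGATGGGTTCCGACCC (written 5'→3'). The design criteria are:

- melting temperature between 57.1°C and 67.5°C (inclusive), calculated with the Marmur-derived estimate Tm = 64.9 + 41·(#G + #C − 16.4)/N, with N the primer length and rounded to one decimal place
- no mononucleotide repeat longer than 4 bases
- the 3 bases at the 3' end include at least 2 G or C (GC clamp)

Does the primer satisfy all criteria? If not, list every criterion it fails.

Meets all criteria.

Base counts: A=3, T=4, G=7, C=8 (length 22).
Tm: Tm = 64.9 + 41·(15 − 16.4)/22 = 62.3°C ✓
homopolymer run: longest run = 3 ✓
GC clamp: 3' end CCC has 3 G/C ✓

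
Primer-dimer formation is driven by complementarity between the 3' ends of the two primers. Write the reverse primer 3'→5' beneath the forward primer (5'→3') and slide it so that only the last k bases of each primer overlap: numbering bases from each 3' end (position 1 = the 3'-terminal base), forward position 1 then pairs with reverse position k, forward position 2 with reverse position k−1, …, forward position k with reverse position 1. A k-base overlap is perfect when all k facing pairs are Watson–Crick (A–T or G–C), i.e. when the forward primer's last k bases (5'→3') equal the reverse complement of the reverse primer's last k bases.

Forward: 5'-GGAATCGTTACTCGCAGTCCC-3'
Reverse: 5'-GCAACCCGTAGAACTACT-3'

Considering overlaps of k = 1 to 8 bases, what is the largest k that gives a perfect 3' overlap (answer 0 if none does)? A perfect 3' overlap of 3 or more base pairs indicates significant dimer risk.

Longest perfect overlap: 0 complementary base pairs; below the dimer-risk threshold (threshold 3).

Last 8 bases (5'→3') — forward …GCAGTCCC, reverse …GAACTACT.
Reverse complement of the reverse primer's last 8 bases: AGTAGTTC; its first k bases are the reverse complement of the reverse primer's last k bases, so a perfect k-base overlap needs the forward primer's last k bases to equal them.
Comparing (forward last k vs required): k=1: C vs A ✗; k=2: CC vs AG ✗; k=3: CCC vs AGT ✗; k=4: TCCC vs AGTA ✗; k=5: GTCCC vs AGTAG ✗; k=6: AGTCCC vs AGTAGT ✗; k=7: CAGTCCC vs AGTAGTT ✗; k=8: GCAGTCCC vs AGTAGTTC ✗.
No overlap length from 1 to 8 is perfect, so the longest perfect 3' overlap is 0.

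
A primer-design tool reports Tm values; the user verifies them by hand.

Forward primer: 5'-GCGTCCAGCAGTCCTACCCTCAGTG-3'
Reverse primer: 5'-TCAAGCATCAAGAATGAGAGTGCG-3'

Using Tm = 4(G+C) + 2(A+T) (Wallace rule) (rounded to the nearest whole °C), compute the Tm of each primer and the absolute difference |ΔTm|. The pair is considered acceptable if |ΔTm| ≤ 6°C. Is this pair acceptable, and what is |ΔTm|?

Forward: A=4 T=5 G=6 C=10 → Tm = 2·9 + 4·16 = 82°C.
Reverse: A=9 T=4 G=7 C=4 → Tm = 2·13 + 4·11 = 70°C.
|ΔTm| = |82 − 70| = 12°C, > 6°C.

|ΔTm| = 12°C; the pair is not acceptable.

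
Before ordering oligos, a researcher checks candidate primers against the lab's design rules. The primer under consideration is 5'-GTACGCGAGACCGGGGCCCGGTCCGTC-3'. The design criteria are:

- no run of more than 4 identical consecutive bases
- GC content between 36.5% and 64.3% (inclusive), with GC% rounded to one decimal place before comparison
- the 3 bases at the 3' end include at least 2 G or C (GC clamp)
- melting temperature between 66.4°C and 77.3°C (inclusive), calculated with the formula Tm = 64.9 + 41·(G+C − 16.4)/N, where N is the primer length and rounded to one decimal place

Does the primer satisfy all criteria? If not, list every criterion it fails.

Base counts: A=3, T=3, G=11, C=10 (length 27).
homopolymer run: longest run = 4 ✓
GC content: GC 21/27 = 77.8%, outside 36.5–64.3% ✗
GC clamp: 3' end GTC has 2 G/C ✓
Tm: Tm = 64.9 + 41·(21 − 16.4)/27 = 71.9°C ✓

Fails: GC content.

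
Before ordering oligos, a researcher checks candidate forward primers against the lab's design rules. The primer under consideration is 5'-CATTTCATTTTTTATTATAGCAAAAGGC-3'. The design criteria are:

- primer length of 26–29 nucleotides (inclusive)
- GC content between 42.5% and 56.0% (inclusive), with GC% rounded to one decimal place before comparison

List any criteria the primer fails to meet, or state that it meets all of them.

Base counts: A=9, T=12, G=3, C=4 (length 28).
length: length 28 ✓
GC content: GC 7/28 = 25.0%, outside 42.5–56.0% ✗

Fails: GC content.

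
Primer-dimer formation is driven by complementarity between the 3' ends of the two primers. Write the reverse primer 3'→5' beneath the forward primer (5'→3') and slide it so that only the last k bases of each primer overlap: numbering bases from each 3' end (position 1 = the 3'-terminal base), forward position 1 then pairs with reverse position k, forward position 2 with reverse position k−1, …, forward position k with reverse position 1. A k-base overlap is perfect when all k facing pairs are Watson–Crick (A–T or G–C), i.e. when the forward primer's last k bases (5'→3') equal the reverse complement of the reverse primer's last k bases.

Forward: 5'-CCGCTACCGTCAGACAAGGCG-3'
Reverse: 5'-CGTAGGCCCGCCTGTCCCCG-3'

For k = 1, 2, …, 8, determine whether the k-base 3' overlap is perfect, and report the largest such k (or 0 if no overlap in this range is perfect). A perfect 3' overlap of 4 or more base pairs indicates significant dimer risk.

Last 8 bases (5'→3') — forward …ACAAGGCG, reverse …TGTCCCCG.
Reverse complement of the reverse primer's last 8 bases: CGGGGACA; its first k bases are the reverse complement of the reverse primer's last k bases, so a perfect k-base overlap needs the forward primer's last k bases to equal them.
Comparing (forward last k vs required): k=1: G vs C ✗; k=2: CG vs CG ✓; k=3: GCG vs CGG ✗; k=4: GGCG vs CGGG ✗; k=5: AGGCG vs CGGGG ✗; k=6: AAGGCG vs CGGGGA ✗; k=7: CAAGGCG vs CGGGGAC ✗; k=8: ACAAGGCG vs CGGGGACA ✗.
Only k = 2 is perfect, so the longest perfect 3' overlap is 2.

Longest perfect overlap: 2 complementary base pairs; below the dimer-risk threshold (threshold 4).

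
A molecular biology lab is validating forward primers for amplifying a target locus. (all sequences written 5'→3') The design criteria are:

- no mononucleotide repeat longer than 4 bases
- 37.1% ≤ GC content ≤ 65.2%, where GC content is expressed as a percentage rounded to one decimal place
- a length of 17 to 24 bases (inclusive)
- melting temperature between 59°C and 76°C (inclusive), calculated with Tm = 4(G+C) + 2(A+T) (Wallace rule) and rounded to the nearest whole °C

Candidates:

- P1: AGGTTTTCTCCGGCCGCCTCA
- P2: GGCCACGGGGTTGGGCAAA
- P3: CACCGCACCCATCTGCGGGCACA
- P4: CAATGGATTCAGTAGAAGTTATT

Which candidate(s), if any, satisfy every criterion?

P1 only.

P1 (21 nt, A=2 T=6 G=5 C=8): longest run = 4 ✓; GC 13/21 = 61.9% ✓; length 21 ✓; Tm = 2·8 + 4·13 = 68°C ✓ — passes.
P2 (19 nt, A=4 T=2 G=9 C=4): longest run = 4 ✓; GC 13/19 = 68.4%, outside 37.1–65.2% ✗; length 19 ✓; Tm = 2·6 + 4·13 = 64°C ✓ — fails.
P3 (23 nt, A=5 T=2 G=5 C=11): longest run = 3 ✓; GC 16/23 = 69.6%, outside 37.1–65.2% ✗; length 23 ✓; Tm = 2·7 + 4·16 = 78°C, outside 59–76°C ✗ — fails.
P4 (23 nt, A=8 T=8 G=5 C=2): longest run = 2 ✓; GC 7/23 = 30.4%, outside 37.1–65.2% ✗; length 23 ✓; Tm = 2·16 + 4·7 = 60°C ✓ — fails.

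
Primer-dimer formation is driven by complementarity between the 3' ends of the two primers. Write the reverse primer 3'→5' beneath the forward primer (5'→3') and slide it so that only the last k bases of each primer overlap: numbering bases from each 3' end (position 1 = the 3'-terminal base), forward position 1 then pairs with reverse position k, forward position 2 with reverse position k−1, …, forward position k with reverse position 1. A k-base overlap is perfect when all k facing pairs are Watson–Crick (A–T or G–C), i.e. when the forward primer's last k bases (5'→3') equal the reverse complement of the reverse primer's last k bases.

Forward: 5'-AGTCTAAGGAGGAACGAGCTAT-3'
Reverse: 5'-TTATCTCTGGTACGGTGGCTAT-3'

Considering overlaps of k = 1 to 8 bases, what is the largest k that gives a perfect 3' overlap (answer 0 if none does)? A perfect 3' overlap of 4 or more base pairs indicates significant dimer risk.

Longest perfect overlap: 2 complementary base pairs; below the dimer-risk threshold (threshold 4).

Last 8 bases (5'→3') — forward …CGAGCTAT, reverse …GTGGCTAT.
Reverse complement of the reverse primer's last 8 bases: ATAGCCAC; its first k bases are the reverse complement of the reverse primer's last k bases, so a perfect k-base overlap needs the forward primer's last k bases to equal them.
Comparing (forward last k vs required): k=1: T vs A ✗; k=2: AT vs AT ✓; k=3: TAT vs ATA ✗; k=4: CTAT vs ATAG ✗; k=5: GCTAT vs ATAGC ✗; k=6: AGCTAT vs ATAGCC ✗; k=7: GAGCTAT vs ATAGCCA ✗; k=8: CGAGCTAT vs ATAGCCAC ✗.
Only k = 2 is perfect, so the longest perfect 3' overlap is 2.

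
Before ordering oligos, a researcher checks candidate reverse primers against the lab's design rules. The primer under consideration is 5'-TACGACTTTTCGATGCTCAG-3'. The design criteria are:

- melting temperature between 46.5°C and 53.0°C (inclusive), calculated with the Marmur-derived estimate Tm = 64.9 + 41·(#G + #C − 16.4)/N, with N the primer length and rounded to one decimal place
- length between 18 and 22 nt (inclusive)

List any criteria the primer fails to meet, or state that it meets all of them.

Meets all criteria.

Base counts: A=4, T=7, G=4, C=5 (length 20).
Tm: Tm = 64.9 + 41·(9 − 16.4)/20 = 49.7°C ✓
length: length 20 ✓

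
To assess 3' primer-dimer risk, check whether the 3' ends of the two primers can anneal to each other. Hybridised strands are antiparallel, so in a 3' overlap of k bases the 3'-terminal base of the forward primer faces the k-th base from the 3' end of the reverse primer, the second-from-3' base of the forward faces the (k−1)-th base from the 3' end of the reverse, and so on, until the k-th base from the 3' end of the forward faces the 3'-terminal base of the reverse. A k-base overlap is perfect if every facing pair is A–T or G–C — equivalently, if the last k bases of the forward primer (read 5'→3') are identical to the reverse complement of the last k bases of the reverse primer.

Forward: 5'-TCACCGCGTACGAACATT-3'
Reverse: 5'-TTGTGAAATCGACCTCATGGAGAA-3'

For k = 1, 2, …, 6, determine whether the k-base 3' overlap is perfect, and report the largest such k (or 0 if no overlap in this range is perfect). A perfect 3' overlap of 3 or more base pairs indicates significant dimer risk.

Longest perfect overlap: 2 complementary base pairs; below the dimer-risk threshold (threshold 3).

Last 6 bases (5'→3') — forward …AACATT, reverse …GGAGAA.
Reverse complement of the reverse primer's last 6 bases: TTCTCC; its first k bases are the reverse complement of the reverse primer's last k bases, so a perfect k-base overlap needs the forward primer's last k bases to equal them.
Comparing (forward last k vs required): k=1: T vs T ✓; k=2: TT vs TT ✓; k=3: ATT vs TTC ✗; k=4: CATT vs TTCT ✗; k=5: ACATT vs TTCTC ✗; k=6: AACATT vs TTCTCC ✗.
Perfect overlaps at k = 1, 2; the largest is 2.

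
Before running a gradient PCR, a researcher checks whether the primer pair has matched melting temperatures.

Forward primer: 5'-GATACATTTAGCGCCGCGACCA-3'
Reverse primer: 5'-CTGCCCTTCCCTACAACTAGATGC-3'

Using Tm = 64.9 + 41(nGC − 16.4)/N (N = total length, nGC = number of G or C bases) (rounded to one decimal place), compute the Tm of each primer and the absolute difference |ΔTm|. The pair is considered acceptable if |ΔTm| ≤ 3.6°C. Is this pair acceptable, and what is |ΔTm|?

|ΔTm| = 2.4°C; the pair is acceptable.

Forward: G+C = 12, N = 22 → Tm = 64.9 + 41·(12 − 16.4)/22 = 56.7°C.
Reverse: G+C = 13, N = 24 → Tm = 64.9 + 41·(13 − 16.4)/24 = 59.1°C.
|ΔTm| = |56.7 − 59.1| = 2.4°C, ≤ 3.6°C.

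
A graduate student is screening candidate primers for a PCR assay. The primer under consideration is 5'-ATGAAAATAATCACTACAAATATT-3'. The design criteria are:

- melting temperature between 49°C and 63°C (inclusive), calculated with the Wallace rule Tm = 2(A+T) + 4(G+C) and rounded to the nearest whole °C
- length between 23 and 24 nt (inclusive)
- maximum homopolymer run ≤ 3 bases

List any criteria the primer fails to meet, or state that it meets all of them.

Fails: homopolymer run.

Base counts: A=13, T=7, G=1, C=3 (length 24).
Tm: Tm = 2·20 + 4·4 = 56°C ✓
length: length 24 ✓
homopolymer run: longest run = 4, exceeds 3 ✗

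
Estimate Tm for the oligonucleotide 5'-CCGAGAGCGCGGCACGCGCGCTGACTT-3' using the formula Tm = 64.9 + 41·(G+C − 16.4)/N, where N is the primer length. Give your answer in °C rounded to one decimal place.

Base counts: A=4, T=3, G=10, C=10; G+C = 20, N = 27.
Tm = 64.9 + 41·(20 − 16.4)/27 = 64.9 + 147.60/27 = 70.4°C.

70.4°C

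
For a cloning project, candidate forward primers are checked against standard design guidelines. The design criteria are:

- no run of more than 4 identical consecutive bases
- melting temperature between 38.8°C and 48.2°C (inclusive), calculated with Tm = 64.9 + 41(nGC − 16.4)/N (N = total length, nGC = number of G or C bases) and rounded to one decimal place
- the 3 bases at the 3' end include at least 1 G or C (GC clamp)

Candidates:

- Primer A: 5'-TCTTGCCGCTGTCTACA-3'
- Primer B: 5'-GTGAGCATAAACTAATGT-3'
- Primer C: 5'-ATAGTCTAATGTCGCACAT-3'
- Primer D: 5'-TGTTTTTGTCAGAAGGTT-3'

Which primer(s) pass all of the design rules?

Primer A, Primer B and Primer C.

Primer A (17 nt, A=2 T=6 G=3 C=6): longest run = 2 ✓; Tm = 64.9 + 41·(9 − 16.4)/17 = 47.1°C ✓; 3' end ACA has 1 G/C ✓ — passes.
Primer B (18 nt, A=7 T=5 G=4 C=2): longest run = 3 ✓; Tm = 64.9 + 41·(6 − 16.4)/18 = 41.2°C ✓; 3' end TGT has 1 G/C ✓ — passes.
Primer C (19 nt, A=6 T=6 G=3 C=4): longest run = 2 ✓; Tm = 64.9 + 41·(7 − 16.4)/19 = 44.6°C ✓; 3' end CAT has 1 G/C ✓ — passes.
Primer D (18 nt, A=3 T=9 G=5 C=1): longest run = 5, exceeds 4 ✗; Tm = 64.9 + 41·(6 − 16.4)/18 = 41.2°C ✓; 3' end GTT has 1 G/C ✓ — fails.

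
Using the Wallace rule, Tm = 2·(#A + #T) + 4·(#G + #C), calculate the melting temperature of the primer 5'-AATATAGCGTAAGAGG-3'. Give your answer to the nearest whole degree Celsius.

44°C

Base counts: A=7, T=3, G=5, C=1 (length 16).
Tm = 2·(7+3) + 4·(5+1) = 2·10 + 4·6 = 20 + 24 = 44°C.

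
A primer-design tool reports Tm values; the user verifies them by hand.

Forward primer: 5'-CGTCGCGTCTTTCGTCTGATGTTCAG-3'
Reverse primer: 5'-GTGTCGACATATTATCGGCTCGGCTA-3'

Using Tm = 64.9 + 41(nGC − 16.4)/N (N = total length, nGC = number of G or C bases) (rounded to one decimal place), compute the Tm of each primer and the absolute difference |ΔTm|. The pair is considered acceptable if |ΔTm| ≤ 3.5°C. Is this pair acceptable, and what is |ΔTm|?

|ΔTm| = 1.6°C; the pair is acceptable.

Forward: G+C = 14, N = 26 → Tm = 64.9 + 41·(14 − 16.4)/26 = 61.1°C.
Reverse: G+C = 13, N = 26 → Tm = 64.9 + 41·(13 − 16.4)/26 = 59.5°C.
|ΔTm| = |61.1 − 59.5| = 1.6°C, ≤ 3.5°C.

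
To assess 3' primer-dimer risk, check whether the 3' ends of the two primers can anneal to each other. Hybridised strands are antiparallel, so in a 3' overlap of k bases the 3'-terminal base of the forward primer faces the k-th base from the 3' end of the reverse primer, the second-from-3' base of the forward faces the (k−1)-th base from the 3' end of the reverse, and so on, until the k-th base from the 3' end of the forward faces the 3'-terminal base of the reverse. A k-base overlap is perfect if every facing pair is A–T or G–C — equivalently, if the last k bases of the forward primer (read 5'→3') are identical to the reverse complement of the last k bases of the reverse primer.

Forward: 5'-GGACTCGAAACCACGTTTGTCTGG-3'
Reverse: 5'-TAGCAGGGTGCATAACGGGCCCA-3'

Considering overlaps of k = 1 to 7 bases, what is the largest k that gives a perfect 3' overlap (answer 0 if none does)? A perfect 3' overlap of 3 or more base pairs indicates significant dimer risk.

Longest perfect overlap: 3 complementary base pairs; significant dimer risk (threshold 3).

Last 7 bases (5'→3') — forward …TGTCTGG, reverse …GGGCCCA.
Reverse complement of the reverse primer's last 7 bases: TGGGCCC; its first k bases are the reverse complement of the reverse primer's last k bases, so a perfect k-base overlap needs the forward primer's last k bases to equal them.
Comparing (forward last k vs required): k=1: G vs T ✗; k=2: GG vs TG ✗; k=3: TGG vs TGG ✓; k=4: CTGG vs TGGG ✗; k=5: TCTGG vs TGGGC ✗; k=6: GTCTGG vs TGGGCC ✗; k=7: TGTCTGG vs TGGGCCC ✗.
Only k = 3 is perfect, so the longest perfect 3' overlap is 3.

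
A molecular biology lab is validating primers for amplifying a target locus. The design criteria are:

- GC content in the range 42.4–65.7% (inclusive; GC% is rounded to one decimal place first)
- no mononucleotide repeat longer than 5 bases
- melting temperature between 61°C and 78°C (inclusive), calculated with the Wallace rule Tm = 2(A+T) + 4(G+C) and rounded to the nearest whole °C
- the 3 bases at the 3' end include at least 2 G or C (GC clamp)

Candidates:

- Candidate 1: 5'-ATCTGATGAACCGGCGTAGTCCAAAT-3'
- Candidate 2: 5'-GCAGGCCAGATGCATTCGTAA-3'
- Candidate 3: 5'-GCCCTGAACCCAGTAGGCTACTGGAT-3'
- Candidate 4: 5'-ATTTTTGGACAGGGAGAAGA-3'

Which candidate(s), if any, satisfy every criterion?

None of the candidates satisfy all criteria.

Candidate 1 (26 nt, A=8 T=6 G=6 C=6): GC 12/26 = 46.2% ✓; longest run = 3 ✓; Tm = 2·14 + 4·12 = 76°C ✓; 3' end AAT has 0 G/C, need ≥2 ✗ — fails.
Candidate 2 (21 nt, A=6 T=4 G=6 C=5): GC 11/21 = 52.4% ✓; longest run = 2 ✓; Tm = 2·10 + 4·11 = 64°C ✓; 3' end TAA has 0 G/C, need ≥2 ✗ — fails.
Candidate 3 (26 nt, A=6 T=5 G=7 C=8): GC 15/26 = 57.7% ✓; longest run = 3 ✓; Tm = 2·11 + 4·15 = 82°C, outside 61–78°C ✗; 3' end GAT has 1 G/C, need ≥2 ✗ — fails.
Candidate 4 (20 nt, A=7 T=5 G=7 C=1): GC 8/20 = 40.0%, outside 42.4–65.7% ✗; longest run = 5 ✓; Tm = 2·12 + 4·8 = 56°C, outside 61–78°C ✗; 3' end AGA has 1 G/C, need ≥2 ✗ — fails.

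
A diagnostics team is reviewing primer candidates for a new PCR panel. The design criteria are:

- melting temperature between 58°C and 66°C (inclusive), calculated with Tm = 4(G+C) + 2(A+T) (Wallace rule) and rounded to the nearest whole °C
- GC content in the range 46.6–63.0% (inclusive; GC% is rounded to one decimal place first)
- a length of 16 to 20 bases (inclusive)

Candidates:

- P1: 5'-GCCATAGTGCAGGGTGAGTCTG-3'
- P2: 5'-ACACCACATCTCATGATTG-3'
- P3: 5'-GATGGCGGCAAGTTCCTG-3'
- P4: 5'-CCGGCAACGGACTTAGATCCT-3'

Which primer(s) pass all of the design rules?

P3 only.

P1 (22 nt, A=4 T=5 G=9 C=4): Tm = 2·9 + 4·13 = 70°C, outside 58–66°C ✗; GC 13/22 = 59.1% ✓; length 22, outside 16–20 ✗ — fails.
P2 (19 nt, A=6 T=5 G=2 C=6): Tm = 2·11 + 4·8 = 54°C, outside 58–66°C ✗; GC 8/19 = 42.1%, outside 46.6–63.0% ✗; length 19 ✓ — fails.
P3 (18 nt, A=3 T=4 G=7 C=4): Tm = 2·7 + 4·11 = 58°C ✓; GC 11/18 = 61.1% ✓; length 18 ✓ — passes.
P4 (21 nt, A=5 T=4 G=5 C=7): Tm = 2·9 + 4·12 = 66°C ✓; GC 12/21 = 57.1% ✓; length 21, outside 16–20 ✗ — fails.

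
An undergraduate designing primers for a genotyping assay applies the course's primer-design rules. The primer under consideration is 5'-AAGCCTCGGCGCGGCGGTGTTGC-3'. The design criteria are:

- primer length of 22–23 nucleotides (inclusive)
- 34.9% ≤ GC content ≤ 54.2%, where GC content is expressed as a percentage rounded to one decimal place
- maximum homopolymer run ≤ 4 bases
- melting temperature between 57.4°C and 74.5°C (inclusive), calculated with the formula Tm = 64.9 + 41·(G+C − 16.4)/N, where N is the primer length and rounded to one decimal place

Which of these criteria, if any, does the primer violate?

Fails: GC content.

Base counts: A=2, T=4, G=10, C=7 (length 23).
length: length 23 ✓
GC content: GC 17/23 = 73.9%, outside 34.9–54.2% ✗
homopolymer run: longest run = 2 ✓
Tm: Tm = 64.9 + 41·(17 − 16.4)/23 = 66.0°C ✓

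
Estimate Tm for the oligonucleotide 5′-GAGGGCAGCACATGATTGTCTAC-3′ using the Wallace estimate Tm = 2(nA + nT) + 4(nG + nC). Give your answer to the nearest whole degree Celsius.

Base counts: A=6, T=5, G=7, C=5 (length 23).
Tm = 2·(6+5) + 4·(7+5) = 2·11 + 4·12 = 22 + 48 = 70°C.

70°C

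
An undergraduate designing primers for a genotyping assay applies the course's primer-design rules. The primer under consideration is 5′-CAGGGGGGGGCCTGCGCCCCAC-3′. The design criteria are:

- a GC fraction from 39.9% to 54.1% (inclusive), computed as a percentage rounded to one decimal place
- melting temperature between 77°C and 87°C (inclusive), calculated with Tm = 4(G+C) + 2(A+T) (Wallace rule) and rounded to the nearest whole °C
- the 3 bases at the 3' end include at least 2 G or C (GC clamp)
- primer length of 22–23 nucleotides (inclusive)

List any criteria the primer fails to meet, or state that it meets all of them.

Fails: GC content.

Base counts: A=2, T=1, G=10, C=9 (length 22).
GC content: GC 19/22 = 86.4%, outside 39.9–54.1% ✗
Tm: Tm = 2·3 + 4·19 = 82°C ✓
GC clamp: 3' end CAC has 2 G/C ✓
length: length 22 ✓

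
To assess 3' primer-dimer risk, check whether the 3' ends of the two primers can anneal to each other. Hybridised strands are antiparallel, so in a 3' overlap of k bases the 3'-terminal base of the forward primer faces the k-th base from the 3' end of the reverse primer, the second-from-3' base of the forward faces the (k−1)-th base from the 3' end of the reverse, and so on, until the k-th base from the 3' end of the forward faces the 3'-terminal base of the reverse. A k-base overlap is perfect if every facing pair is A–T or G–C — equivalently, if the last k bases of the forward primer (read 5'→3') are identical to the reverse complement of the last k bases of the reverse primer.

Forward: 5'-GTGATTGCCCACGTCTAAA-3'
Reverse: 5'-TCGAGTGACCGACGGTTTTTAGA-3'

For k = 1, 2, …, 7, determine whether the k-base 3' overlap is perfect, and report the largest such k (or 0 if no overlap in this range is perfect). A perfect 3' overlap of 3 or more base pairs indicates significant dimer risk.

Longest perfect overlap: 6 complementary base pairs; significant dimer risk (threshold 3).

Last 7 bases (5'→3') — forward …GTCTAAA, reverse …TTTTAGA.
Reverse complement of the reverse primer's last 7 bases: TCTAAAA; its first k bases are the reverse complement of the reverse primer's last k bases, so a perfect k-base overlap needs the forward primer's last k bases to equal them.
Comparing (forward last k vs required): k=1: A vs T ✗; k=2: AA vs TC ✗; k=3: AAA vs TCT ✗; k=4: TAAA vs TCTA ✗; k=5: CTAAA vs TCTAA ✗; k=6: TCTAAA vs TCTAAA ✓; k=7: GTCTAAA vs TCTAAAA ✗.
Only k = 6 is perfect, so the longest perfect 3' overlap is 6.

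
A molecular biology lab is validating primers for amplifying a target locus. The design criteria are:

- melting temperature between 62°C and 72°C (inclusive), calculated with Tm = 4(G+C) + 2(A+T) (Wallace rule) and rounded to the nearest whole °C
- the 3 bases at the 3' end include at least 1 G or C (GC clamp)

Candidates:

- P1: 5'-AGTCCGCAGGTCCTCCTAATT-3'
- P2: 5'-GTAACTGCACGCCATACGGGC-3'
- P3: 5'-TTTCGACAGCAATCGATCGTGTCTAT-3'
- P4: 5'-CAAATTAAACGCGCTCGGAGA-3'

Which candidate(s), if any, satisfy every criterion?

P2 and P4.

P1 (21 nt, A=4 T=6 G=4 C=7): Tm = 2·10 + 4·11 = 64°C ✓; 3' end ATT has 0 G/C, need ≥1 ✗ — fails.
P2 (21 nt, A=5 T=3 G=6 C=7): Tm = 2·8 + 4·13 = 68°C ✓; 3' end GGC has 3 G/C ✓ — passes.
P3 (26 nt, A=6 T=9 G=5 C=6): Tm = 2·15 + 4·11 = 74°C, outside 62–72°C ✗; 3' end TAT has 0 G/C, need ≥1 ✗ — fails.
P4 (21 nt, A=8 T=3 G=5 C=5): Tm = 2·11 + 4·10 = 62°C ✓; 3' end AGA has 1 G/C ✓ — passes.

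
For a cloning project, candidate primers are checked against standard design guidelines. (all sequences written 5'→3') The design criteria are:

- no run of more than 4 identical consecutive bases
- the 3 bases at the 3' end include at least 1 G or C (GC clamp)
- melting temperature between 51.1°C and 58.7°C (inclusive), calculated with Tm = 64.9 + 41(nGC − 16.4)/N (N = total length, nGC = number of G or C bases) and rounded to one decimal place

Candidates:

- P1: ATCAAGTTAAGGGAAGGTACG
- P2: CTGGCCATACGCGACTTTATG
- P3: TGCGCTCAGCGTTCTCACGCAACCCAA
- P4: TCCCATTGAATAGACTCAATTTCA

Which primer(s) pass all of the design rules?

P1 (21 nt, A=8 T=4 G=7 C=2): longest run = 3 ✓; 3' end ACG has 2 G/C ✓; Tm = 64.9 + 41·(9 − 16.4)/21 = 50.5°C, outside 51.1–58.7°C ✗ — fails.
P2 (21 nt, A=4 T=6 G=5 C=6): longest run = 3 ✓; 3' end ATG has 1 G/C ✓; Tm = 64.9 + 41·(11 − 16.4)/21 = 54.4°C ✓ — passes.
P3 (27 nt, A=6 T=5 G=5 C=11): longest run = 3 ✓; 3' end CAA has 1 G/C ✓; Tm = 64.9 + 41·(16 − 16.4)/27 = 64.3°C, outside 51.1–58.7°C ✗ — fails.
P4 (24 nt, A=8 T=8 G=2 C=6): longest run = 3 ✓; 3' end TCA has 1 G/C ✓; Tm = 64.9 + 41·(8 − 16.4)/24 = 50.6°C, outside 51.1–58.7°C ✗ — fails.

P2 only.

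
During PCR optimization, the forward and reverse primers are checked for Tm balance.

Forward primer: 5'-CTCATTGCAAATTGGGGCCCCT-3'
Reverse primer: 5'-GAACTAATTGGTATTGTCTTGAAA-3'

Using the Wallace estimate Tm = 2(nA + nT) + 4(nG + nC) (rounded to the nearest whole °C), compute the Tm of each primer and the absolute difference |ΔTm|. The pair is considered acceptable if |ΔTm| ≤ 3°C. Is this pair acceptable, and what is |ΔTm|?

Forward: A=4 T=6 G=5 C=7 → Tm = 2·10 + 4·12 = 68°C.
Reverse: A=8 T=9 G=5 C=2 → Tm = 2·17 + 4·7 = 62°C.
|ΔTm| = |68 − 62| = 6°C, > 3°C.

|ΔTm| = 6°C; the pair is not acceptable.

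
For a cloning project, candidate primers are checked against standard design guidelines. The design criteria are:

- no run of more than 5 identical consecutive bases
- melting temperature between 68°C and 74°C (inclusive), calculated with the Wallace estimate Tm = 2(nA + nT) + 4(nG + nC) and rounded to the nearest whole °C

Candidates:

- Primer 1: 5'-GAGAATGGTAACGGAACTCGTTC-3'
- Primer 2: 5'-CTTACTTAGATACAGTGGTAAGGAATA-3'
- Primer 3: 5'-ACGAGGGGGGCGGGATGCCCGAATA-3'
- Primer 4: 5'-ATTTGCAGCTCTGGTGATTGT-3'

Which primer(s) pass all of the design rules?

Primer 1 (23 nt, A=7 T=5 G=7 C=4): longest run = 2 ✓; Tm = 2·12 + 4·11 = 68°C ✓ — passes.
Primer 2 (27 nt, A=10 T=8 G=6 C=3): longest run = 2 ✓; Tm = 2·18 + 4·9 = 72°C ✓ — passes.
Primer 3 (25 nt, A=6 T=2 G=12 C=5): longest run = 6, exceeds 5 ✗; Tm = 2·8 + 4·17 = 84°C, outside 68–74°C ✗ — fails.
Primer 4 (21 nt, A=3 T=9 G=6 C=3): longest run = 3 ✓; Tm = 2·12 + 4·9 = 60°C, outside 68–74°C ✗ — fails.

Primer 1 and Primer 2.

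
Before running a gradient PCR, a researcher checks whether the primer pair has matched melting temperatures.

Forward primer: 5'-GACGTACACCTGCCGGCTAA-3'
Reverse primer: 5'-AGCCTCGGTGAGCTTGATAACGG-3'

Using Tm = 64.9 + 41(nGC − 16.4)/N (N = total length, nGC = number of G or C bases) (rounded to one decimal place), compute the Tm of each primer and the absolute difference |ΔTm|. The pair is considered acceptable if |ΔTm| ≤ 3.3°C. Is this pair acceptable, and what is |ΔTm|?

Forward: G+C = 12, N = 20 → Tm = 64.9 + 41·(12 − 16.4)/20 = 55.9°C.
Reverse: G+C = 13, N = 23 → Tm = 64.9 + 41·(13 − 16.4)/23 = 58.8°C.
|ΔTm| = |55.9 − 58.8| = 2.9°C, ≤ 3.3°C.

|ΔTm| = 2.9°C; the pair is acceptable.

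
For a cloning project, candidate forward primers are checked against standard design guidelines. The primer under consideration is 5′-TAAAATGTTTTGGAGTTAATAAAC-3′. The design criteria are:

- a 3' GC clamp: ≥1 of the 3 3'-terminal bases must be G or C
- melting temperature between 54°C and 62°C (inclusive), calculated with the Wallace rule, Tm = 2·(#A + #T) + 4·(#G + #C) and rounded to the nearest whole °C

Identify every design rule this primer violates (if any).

Base counts: A=10, T=9, G=4, C=1 (length 24).
GC clamp: 3' end AAC has 1 G/C ✓
Tm: Tm = 2·19 + 4·5 = 58°C ✓

Meets all criteria.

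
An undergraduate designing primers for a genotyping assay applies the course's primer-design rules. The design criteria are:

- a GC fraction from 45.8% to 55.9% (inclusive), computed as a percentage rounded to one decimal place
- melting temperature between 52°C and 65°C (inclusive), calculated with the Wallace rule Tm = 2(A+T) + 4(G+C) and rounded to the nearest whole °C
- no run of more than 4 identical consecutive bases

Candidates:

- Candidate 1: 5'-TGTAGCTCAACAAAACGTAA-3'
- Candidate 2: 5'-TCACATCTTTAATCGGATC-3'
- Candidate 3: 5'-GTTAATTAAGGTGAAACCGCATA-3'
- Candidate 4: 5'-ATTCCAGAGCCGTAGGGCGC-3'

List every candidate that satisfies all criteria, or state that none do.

None of the candidates satisfy all criteria.

Candidate 1 (20 nt, A=9 T=4 G=3 C=4): GC 7/20 = 35.0%, outside 45.8–55.9% ✗; Tm = 2·13 + 4·7 = 54°C ✓; longest run = 4 ✓ — fails.
Candidate 2 (19 nt, A=5 T=7 G=2 C=5): GC 7/19 = 36.8%, outside 45.8–55.9% ✗; Tm = 2·12 + 4·7 = 52°C ✓; longest run = 3 ✓ — fails.
Candidate 3 (23 nt, A=9 T=6 G=5 C=3): GC 8/23 = 34.8%, outside 45.8–55.9% ✗; Tm = 2·15 + 4·8 = 62°C ✓; longest run = 3 ✓ — fails.
Candidate 4 (20 nt, A=4 T=3 G=7 C=6): GC 13/20 = 65.0%, outside 45.8–55.9% ✗; Tm = 2·7 + 4·13 = 66°C, outside 52–65°C ✗; longest run = 3 ✓ — fails.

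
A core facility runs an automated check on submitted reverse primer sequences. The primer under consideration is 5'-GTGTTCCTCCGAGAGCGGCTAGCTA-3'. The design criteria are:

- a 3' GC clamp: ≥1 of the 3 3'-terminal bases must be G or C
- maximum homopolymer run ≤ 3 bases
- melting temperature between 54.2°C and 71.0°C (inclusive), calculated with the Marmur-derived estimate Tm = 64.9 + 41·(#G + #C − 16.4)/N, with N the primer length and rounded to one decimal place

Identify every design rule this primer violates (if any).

Meets all criteria.

Base counts: A=4, T=6, G=8, C=7 (length 25).
GC clamp: 3' end CTA has 1 G/C ✓
homopolymer run: longest run = 2 ✓
Tm: Tm = 64.9 + 41·(15 − 16.4)/25 = 62.6°C ✓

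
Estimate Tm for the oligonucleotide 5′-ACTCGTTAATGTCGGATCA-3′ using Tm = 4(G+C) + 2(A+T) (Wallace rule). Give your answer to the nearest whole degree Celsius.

54°C

Base counts: A=5, T=6, G=4, C=4 (length 19).
Tm = 2·(5+6) + 4·(4+4) = 2·11 + 4·8 = 22 + 32 = 54°C.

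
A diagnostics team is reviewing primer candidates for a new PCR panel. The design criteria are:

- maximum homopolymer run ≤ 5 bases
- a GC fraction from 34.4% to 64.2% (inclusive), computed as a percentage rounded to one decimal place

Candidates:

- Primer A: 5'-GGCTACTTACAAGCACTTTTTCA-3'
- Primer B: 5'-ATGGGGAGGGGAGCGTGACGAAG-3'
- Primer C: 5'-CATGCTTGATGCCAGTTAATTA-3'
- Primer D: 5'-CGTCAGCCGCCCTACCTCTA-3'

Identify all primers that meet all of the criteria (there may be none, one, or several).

Primer A and Primer C.

Primer A (23 nt, A=6 T=8 G=3 C=6): longest run = 5 ✓; GC 9/23 = 39.1% ✓ — passes.
Primer B (23 nt, A=6 T=2 G=13 C=2): longest run = 4 ✓; GC 15/23 = 65.2%, outside 34.4–64.2% ✗ — fails.
Primer C (22 nt, A=6 T=8 G=4 C=4): longest run = 2 ✓; GC 8/22 = 36.4% ✓ — passes.
Primer D (20 nt, A=3 T=4 G=3 C=10): longest run = 3 ✓; GC 13/20 = 65.0%, outside 34.4–64.2% ✗ — fails.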